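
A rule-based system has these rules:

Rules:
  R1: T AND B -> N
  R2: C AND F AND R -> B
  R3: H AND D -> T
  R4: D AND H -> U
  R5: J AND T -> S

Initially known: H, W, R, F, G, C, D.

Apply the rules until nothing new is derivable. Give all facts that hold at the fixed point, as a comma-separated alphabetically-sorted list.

Round 1: R2 [C AND F AND R -> B]; R3 [H AND D -> T]; R4 [D AND H -> U]. New: B, T, U.
Round 2: R1 [T AND B -> N]. New: N.

B, C, D, F, G, H, N, R, T, U, W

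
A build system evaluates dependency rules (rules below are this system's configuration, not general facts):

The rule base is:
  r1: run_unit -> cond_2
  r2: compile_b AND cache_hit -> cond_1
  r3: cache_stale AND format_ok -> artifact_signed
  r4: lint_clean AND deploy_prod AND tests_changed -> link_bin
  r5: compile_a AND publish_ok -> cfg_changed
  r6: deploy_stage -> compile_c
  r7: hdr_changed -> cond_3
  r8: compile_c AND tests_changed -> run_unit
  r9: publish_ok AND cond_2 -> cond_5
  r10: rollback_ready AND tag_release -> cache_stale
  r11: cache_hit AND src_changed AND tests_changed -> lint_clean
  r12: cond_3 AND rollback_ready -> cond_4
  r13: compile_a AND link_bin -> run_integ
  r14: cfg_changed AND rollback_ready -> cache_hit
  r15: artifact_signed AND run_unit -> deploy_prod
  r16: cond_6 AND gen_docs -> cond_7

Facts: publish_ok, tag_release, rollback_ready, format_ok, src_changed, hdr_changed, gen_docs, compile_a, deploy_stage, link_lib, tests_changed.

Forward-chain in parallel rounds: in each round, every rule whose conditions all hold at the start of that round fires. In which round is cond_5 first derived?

4

Round 1 — r5, r6, r7, r10, derive cfg_changed, compile_c, cond_3, cache_stale.
Round 2 — r3, r8, r12, r14, derive artifact_signed, run_unit, cond_4, cache_hit.
Round 3 — r1, r11, r15, derive cond_2, lint_clean, deploy_prod.
Round 4 — r4, r9, derive link_bin, cond_5.
cond_5 first appears in round 4.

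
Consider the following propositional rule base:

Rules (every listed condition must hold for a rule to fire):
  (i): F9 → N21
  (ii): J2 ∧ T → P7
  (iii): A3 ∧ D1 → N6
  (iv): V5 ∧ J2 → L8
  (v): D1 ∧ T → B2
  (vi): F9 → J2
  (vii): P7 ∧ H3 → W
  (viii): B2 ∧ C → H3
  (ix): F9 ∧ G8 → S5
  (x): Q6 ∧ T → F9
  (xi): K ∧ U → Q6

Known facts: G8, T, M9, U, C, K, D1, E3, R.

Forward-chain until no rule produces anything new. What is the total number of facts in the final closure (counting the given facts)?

Round 1: (v) [D1 ∧ T → B2]; (xi) [K ∧ U → Q6]. Adds B2, Q6.
Round 2: (viii) [B2 ∧ C → H3]; (x) [Q6 ∧ T → F9]. Adds H3, F9.
Round 3: (i) [F9 → N21]; (vi) [F9 → J2]; (ix) [F9 ∧ G8 → S5]. Adds N21, J2, S5.
Round 4: (ii) [J2 ∧ T → P7]. Adds P7.
Round 5: (vii) [P7 ∧ H3 → W]. Adds W.
Closure: {B2, C, D1, E3, F9, G8, H3, J2, K, M9, N21, P7, Q6, R, S5, T, U, W} — 18 facts.

18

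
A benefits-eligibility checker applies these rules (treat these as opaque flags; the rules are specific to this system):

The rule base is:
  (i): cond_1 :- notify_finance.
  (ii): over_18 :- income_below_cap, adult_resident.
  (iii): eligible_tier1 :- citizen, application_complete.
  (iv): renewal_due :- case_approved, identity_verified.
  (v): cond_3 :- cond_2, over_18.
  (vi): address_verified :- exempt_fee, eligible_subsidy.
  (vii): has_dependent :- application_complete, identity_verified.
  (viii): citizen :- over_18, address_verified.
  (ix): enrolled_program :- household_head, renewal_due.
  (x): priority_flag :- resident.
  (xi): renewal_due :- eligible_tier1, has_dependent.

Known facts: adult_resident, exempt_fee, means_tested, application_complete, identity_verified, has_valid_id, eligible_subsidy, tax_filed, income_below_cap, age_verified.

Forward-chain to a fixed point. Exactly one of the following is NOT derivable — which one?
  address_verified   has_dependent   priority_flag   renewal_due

Round 1 — (ii), (vi), (vii), derive over_18, address_verified, has_dependent.
Round 2 — (viii), derive citizen.
Round 3 — (iii), derive eligible_tier1.
Round 4 — (xi), derive renewal_due.
Derived: address_verified (round 1), renewal_due (round 4), has_dependent (round 1). priority_flag never appears in any round.

priority_flag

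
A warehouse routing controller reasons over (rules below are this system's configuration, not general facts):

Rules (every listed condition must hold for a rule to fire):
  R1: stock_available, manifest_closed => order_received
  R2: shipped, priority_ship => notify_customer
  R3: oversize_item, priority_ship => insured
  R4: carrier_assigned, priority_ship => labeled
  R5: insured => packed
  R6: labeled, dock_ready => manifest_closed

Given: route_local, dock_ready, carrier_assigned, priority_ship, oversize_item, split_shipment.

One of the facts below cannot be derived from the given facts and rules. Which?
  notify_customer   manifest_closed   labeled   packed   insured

notify_customer

Round 1: R3 [oversize_item, priority_ship => insured]; R4 [carrier_assigned, priority_ship => labeled]. Adds insured, labeled.
Round 2: R5 [insured => packed]; R6 [labeled, dock_ready => manifest_closed]. Adds packed, manifest_closed.
Derived: labeled (round 1), insured (round 1), packed (round 2), manifest_closed (round 2). notify_customer never appears in any round.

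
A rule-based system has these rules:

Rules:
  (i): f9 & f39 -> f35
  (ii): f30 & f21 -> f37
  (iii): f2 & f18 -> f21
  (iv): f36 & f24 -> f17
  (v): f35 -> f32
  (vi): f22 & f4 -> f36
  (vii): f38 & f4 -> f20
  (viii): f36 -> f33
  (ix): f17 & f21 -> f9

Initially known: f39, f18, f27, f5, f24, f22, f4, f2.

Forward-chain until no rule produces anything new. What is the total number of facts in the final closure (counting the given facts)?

15

Round 1 — (iii), (vi), derive f21, f36.
Round 2 — (iv), (viii), derive f17, f33.
Round 3 — (ix), derive f9.
Round 4 — (i), derive f35.
Round 5 — (v), derive f32.
Closure: {f17, f18, f2, f21, f22, f24, f27, f32, f33, f35, f36, f39, f4, f5, f9} — 15 facts.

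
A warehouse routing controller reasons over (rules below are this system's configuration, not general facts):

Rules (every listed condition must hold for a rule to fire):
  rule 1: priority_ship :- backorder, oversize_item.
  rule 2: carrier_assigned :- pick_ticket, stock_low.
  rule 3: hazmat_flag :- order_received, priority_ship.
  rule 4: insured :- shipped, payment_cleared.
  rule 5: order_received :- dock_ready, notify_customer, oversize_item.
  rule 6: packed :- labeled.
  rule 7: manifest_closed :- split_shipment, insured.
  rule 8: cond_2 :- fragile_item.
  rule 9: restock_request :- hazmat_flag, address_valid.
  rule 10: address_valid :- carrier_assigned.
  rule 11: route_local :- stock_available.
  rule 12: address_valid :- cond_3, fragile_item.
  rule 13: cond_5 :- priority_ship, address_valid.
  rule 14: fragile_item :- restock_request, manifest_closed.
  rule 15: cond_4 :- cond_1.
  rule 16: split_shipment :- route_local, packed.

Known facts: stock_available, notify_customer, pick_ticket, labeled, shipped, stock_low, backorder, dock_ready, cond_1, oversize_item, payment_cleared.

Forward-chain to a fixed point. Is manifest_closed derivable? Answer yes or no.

Round 1: rule 1 [priority_ship :- backorder, oversize_item.]; rule 2 [carrier_assigned :- pick_ticket, stock_low.]; rule 4 [insured :- shipped, payment_cleared.]; rule 5 [order_received :- dock_ready, notify_customer, oversize_item.]; rule 6 [packed :- labeled.]; rule 11 [route_local :- stock_available.]; rule 15 [cond_4 :- cond_1.]. Adds priority_ship, carrier_assigned, insured, order_received, packed, route_local, cond_4.
Round 2: rule 3 [hazmat_flag :- order_received, priority_ship.]; rule 10 [address_valid :- carrier_assigned.]; rule 16 [split_shipment :- route_local, packed.]. Adds hazmat_flag, address_valid, split_shipment.
Round 3: rule 7 [manifest_closed :- split_shipment, insured.]; rule 9 [restock_request :- hazmat_flag, address_valid.]; rule 13 [cond_5 :- priority_ship, address_valid.]. Adds manifest_closed, restock_request, cond_5.
Round 4: rule 14 [fragile_item :- restock_request, manifest_closed.]. Adds fragile_item.
Round 5: rule 8 [cond_2 :- fragile_item.]. Adds cond_2.
manifest_closed appears in round 3, so it is derivable.

yes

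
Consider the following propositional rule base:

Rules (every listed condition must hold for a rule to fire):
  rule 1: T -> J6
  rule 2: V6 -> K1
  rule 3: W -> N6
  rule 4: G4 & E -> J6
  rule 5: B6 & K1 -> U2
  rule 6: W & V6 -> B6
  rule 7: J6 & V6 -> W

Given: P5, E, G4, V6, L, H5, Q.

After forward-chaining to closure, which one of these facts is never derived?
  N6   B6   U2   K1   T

T

Round 1 — rule 2, rule 4, derive K1, J6.
Round 2 — rule 7, derive W.
Round 3 — rule 3, rule 6, derive N6, B6.
Round 4 — rule 5, derive U2.
Derived: N6 (round 3), U2 (round 4), B6 (round 3), K1 (round 1). T never appears in any round.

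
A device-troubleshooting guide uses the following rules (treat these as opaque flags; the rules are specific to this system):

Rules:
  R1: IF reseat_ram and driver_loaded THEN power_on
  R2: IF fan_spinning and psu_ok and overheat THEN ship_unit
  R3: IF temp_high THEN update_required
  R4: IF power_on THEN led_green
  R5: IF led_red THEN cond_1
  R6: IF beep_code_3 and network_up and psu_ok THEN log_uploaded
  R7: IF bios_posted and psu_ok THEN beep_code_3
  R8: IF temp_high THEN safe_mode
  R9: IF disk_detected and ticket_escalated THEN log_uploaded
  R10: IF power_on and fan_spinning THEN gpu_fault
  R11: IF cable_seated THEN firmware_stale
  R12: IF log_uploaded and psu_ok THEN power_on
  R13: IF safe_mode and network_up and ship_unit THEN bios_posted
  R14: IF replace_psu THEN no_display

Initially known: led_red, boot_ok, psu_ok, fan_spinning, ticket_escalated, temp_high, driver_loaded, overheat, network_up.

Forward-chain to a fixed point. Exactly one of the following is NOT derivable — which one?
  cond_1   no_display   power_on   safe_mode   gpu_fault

[1] R2 [IF fan_spinning and psu_ok and overheat THEN ship_unit]; R3 [IF temp_high THEN update_required]; R5 [IF led_red THEN cond_1]; R8 [IF temp_high THEN safe_mode]. ⇒ new: ship_unit, update_required, cond_1, safe_mode.
[2] R13 [IF safe_mode and network_up and ship_unit THEN bios_posted]. ⇒ new: bios_posted.
[3] R7 [IF bios_posted and psu_ok THEN beep_code_3]. ⇒ new: beep_code_3.
[4] R6 [IF beep_code_3 and network_up and psu_ok THEN log_uploaded]. ⇒ new: log_uploaded.
[5] R12 [IF log_uploaded and psu_ok THEN power_on]. ⇒ new: power_on.
[6] R4 [IF power_on THEN led_green]; R10 [IF power_on and fan_spinning THEN gpu_fault]. ⇒ new: led_green, gpu_fault.
Derived: safe_mode (round 1), power_on (round 5), gpu_fault (round 6), cond_1 (round 1). no_display never appears in any round.

no_display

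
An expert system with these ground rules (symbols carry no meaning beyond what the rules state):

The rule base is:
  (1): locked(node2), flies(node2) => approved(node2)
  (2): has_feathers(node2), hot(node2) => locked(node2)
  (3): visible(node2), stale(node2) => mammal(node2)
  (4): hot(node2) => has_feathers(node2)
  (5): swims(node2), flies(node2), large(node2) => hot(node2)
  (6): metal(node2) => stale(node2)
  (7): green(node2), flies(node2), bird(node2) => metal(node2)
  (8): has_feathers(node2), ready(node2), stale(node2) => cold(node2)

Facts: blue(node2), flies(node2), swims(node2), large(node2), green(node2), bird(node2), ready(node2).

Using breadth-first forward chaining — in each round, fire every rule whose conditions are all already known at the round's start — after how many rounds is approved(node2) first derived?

4

Round 1: (5) [swims(node2), flies(node2), large(node2) => hot(node2)]; (7) [green(node2), flies(node2), bird(node2) => metal(node2)]. Adds hot(node2), metal(node2).
Round 2: (4) [hot(node2) => has_feathers(node2)]; (6) [metal(node2) => stale(node2)]. Adds has_feathers(node2), stale(node2).
Round 3: (2) [has_feathers(node2), hot(node2) => locked(node2)]; (8) [has_feathers(node2), ready(node2), stale(node2) => cold(node2)]. Adds locked(node2), cold(node2).
Round 4: (1) [locked(node2), flies(node2) => approved(node2)]. Adds approved(node2).
approved(node2) first appears in round 4.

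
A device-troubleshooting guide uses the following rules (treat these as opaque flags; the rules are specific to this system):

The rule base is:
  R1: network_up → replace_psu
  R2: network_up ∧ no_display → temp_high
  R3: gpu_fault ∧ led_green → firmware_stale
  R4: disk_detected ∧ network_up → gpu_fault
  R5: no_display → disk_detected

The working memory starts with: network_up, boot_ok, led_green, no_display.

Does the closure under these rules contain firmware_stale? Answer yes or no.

Round 1 — R1, R2, R5, derive replace_psu, temp_high, disk_detected.
Round 2 — R4, derive gpu_fault.
Round 3 — R3, derive firmware_stale.
firmware_stale appears in round 3, so it is derivable.

yes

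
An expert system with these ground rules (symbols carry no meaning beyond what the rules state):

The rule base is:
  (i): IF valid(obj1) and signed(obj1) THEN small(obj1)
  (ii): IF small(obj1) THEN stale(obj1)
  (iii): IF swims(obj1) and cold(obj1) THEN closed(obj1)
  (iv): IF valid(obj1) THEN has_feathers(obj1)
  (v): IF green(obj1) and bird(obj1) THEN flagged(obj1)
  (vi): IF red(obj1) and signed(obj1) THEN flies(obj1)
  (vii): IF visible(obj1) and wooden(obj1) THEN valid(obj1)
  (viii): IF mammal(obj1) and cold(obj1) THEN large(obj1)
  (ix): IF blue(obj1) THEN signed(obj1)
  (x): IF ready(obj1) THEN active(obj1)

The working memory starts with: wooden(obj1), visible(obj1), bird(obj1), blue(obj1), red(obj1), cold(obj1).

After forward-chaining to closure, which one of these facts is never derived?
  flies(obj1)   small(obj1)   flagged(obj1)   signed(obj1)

Round 1 — (vii), (ix), derive valid(obj1), signed(obj1).
Round 2 — (i), (iv), (vi), derive small(obj1), has_feathers(obj1), flies(obj1).
Round 3 — (ii), derive stale(obj1).
Derived: flies(obj1) (round 2), signed(obj1) (round 1), small(obj1) (round 2). flagged(obj1) never appears in any round.

flagged(obj1)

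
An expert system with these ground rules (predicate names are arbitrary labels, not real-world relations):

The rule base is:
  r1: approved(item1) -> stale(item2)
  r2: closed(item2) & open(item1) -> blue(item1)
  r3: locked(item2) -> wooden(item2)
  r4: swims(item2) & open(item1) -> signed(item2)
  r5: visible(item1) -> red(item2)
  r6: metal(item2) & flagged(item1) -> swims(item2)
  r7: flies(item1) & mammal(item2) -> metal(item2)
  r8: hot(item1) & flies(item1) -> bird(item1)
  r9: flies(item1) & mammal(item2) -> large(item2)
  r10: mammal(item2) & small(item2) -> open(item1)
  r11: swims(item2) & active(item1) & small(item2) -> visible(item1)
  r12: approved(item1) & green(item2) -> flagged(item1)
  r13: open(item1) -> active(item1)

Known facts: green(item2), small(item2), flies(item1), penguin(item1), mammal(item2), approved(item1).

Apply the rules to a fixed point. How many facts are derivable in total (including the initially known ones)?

Round 1 — r1, r7, r9, r10, r12, derive stale(item2), metal(item2), large(item2), open(item1), flagged(item1).
Round 2 — r6, r13, derive swims(item2), active(item1).
Round 3 — r4, r11, derive signed(item2), visible(item1).
Round 4 — r5, derive red(item2).
Closure: {active(item1), approved(item1), flagged(item1), flies(item1), green(item2), large(item2), mammal(item2), metal(item2), open(item1), penguin(item1), red(item2), signed(item2), small(item2), stale(item2), swims(item2), visible(item1)} — 16 facts.

16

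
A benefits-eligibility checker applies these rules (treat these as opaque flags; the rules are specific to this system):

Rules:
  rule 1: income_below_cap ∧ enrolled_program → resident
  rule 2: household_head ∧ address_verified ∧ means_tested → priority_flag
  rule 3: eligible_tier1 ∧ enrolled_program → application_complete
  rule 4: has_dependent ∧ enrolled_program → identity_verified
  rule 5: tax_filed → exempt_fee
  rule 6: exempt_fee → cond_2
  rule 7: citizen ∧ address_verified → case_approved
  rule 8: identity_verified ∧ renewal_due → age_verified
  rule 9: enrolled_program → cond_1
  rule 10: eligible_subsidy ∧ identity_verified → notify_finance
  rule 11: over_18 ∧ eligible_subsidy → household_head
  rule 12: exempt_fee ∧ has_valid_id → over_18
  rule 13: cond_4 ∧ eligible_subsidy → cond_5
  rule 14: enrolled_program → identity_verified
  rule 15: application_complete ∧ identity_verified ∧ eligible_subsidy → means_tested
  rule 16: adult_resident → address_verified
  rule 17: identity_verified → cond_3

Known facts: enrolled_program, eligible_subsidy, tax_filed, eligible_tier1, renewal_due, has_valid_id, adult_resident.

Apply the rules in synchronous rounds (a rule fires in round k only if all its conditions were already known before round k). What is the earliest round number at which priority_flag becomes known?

4

Round 1 — rule 3, rule 5, rule 9, rule 14, rule 16, derive application_complete, exempt_fee, cond_1, identity_verified, address_verified.
Round 2 — rule 6, rule 8, rule 10, rule 12, rule 15, rule 17, derive cond_2, age_verified, notify_finance, over_18, means_tested, cond_3.
Round 3 — rule 11, derive household_head.
Round 4 — rule 2, derive priority_flag.
priority_flag first appears in round 4.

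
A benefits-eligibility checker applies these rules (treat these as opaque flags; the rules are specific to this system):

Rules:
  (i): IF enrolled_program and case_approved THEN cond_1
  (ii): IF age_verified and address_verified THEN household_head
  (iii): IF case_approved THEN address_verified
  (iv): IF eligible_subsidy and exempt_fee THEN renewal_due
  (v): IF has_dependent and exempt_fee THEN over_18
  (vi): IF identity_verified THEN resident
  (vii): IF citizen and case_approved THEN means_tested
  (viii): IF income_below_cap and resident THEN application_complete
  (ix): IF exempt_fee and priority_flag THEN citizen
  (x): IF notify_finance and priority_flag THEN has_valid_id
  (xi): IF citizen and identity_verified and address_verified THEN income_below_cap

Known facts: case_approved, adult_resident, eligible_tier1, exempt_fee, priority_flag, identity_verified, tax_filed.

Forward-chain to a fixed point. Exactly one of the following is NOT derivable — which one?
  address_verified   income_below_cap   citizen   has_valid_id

[1] (iii) [IF case_approved THEN address_verified]; (vi) [IF identity_verified THEN resident]; (ix) [IF exempt_fee and priority_flag THEN citizen]. ⇒ new: address_verified, resident, citizen.
[2] (vii) [IF citizen and case_approved THEN means_tested]; (xi) [IF citizen and identity_verified and address_verified THEN income_below_cap]. ⇒ new: means_tested, income_below_cap.
[3] (viii) [IF income_below_cap and resident THEN application_complete]. ⇒ new: application_complete.
Derived: citizen (round 1), income_below_cap (round 2), address_verified (round 1). has_valid_id never appears in any round.

has_valid_id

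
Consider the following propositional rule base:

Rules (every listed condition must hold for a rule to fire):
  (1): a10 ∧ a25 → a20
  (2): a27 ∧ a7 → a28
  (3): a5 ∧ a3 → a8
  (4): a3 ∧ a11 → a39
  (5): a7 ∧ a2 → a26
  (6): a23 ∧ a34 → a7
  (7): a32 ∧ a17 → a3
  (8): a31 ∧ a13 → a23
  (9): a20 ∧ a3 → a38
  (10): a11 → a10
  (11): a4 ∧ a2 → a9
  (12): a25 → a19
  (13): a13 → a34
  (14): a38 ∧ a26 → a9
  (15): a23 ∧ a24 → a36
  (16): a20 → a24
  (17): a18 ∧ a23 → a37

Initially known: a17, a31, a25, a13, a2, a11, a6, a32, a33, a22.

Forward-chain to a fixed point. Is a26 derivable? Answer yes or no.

Round 1 fires (7), (8), (10), (12), (13), giving a3, a23, a10, a19, a34.
Round 2 fires (1), (4), (6), giving a20, a39, a7.
Round 3 fires (5), (9), (16), giving a26, a38, a24.
Round 4 fires (14), (15), giving a9, a36.
a26 appears in round 3, so it is derivable.

yes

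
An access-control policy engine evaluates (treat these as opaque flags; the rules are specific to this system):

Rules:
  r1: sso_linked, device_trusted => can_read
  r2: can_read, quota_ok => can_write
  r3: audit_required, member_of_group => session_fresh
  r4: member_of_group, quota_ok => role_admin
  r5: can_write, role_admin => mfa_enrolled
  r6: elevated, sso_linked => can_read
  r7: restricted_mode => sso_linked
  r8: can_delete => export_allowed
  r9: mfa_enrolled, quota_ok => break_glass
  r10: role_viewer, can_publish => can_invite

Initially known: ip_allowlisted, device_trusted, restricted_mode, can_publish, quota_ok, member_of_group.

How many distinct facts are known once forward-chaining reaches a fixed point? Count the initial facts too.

Round 1: r4 [member_of_group, quota_ok => role_admin]; r7 [restricted_mode => sso_linked]. Adds role_admin, sso_linked.
Round 2: r1 [sso_linked, device_trusted => can_read]. Adds can_read.
Round 3: r2 [can_read, quota_ok => can_write]. Adds can_write.
Round 4: r5 [can_write, role_admin => mfa_enrolled]. Adds mfa_enrolled.
Round 5: r9 [mfa_enrolled, quota_ok => break_glass]. Adds break_glass.
Closure: {break_glass, can_publish, can_read, can_write, device_trusted, ip_allowlisted, member_of_group, mfa_enrolled, quota_ok, restricted_mode, role_admin, sso_linked} — 12 facts.

12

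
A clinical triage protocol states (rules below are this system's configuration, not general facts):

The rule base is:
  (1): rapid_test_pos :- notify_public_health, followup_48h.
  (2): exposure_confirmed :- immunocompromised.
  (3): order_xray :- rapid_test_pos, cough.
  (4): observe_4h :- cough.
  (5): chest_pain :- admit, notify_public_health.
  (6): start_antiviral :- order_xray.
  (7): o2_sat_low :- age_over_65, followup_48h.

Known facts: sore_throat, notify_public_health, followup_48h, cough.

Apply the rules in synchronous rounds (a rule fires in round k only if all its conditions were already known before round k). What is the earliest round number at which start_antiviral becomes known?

Round 1: (1) [rapid_test_pos :- notify_public_health, followup_48h.]; (4) [observe_4h :- cough.]. New: rapid_test_pos, observe_4h.
Round 2: (3) [order_xray :- rapid_test_pos, cough.]. New: order_xray.
Round 3: (6) [start_antiviral :- order_xray.]. New: start_antiviral.
start_antiviral first appears in round 3.

3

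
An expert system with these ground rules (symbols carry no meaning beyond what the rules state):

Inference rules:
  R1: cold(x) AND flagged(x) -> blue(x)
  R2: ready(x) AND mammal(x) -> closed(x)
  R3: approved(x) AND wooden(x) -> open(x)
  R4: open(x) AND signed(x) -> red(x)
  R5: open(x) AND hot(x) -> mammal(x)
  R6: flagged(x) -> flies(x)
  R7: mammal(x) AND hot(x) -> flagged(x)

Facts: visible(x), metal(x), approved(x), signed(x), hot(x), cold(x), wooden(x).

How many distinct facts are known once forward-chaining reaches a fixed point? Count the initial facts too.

Round 1: R3 [approved(x) AND wooden(x) -> open(x)]. New: open(x).
Round 2: R4 [open(x) AND signed(x) -> red(x)]; R5 [open(x) AND hot(x) -> mammal(x)]. New: red(x), mammal(x).
Round 3: R7 [mammal(x) AND hot(x) -> flagged(x)]. New: flagged(x).
Round 4: R1 [cold(x) AND flagged(x) -> blue(x)]; R6 [flagged(x) -> flies(x)]. New: blue(x), flies(x).
Closure: {approved(x), blue(x), cold(x), flagged(x), flies(x), hot(x), mammal(x), metal(x), open(x), red(x), signed(x), visible(x), wooden(x)} — 13 facts.

13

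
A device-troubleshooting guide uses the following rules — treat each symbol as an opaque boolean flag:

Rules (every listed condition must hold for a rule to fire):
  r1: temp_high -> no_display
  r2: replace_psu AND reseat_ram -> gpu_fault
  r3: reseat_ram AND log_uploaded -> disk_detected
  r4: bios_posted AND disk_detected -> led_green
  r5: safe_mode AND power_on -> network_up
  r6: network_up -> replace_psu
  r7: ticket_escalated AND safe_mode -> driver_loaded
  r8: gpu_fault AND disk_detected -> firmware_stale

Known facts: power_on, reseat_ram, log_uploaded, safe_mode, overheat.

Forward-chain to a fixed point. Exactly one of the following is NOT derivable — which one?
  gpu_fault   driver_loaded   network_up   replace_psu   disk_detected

[1] r3 [reseat_ram AND log_uploaded -> disk_detected]; r5 [safe_mode AND power_on -> network_up]. ⇒ new: disk_detected, network_up.
[2] r6 [network_up -> replace_psu]. ⇒ new: replace_psu.
[3] r2 [replace_psu AND reseat_ram -> gpu_fault]. ⇒ new: gpu_fault.
[4] r8 [gpu_fault AND disk_detected -> firmware_stale]. ⇒ new: firmware_stale.
Derived: disk_detected (round 1), replace_psu (round 2), gpu_fault (round 3), network_up (round 1). driver_loaded never appears in any round.

driver_loaded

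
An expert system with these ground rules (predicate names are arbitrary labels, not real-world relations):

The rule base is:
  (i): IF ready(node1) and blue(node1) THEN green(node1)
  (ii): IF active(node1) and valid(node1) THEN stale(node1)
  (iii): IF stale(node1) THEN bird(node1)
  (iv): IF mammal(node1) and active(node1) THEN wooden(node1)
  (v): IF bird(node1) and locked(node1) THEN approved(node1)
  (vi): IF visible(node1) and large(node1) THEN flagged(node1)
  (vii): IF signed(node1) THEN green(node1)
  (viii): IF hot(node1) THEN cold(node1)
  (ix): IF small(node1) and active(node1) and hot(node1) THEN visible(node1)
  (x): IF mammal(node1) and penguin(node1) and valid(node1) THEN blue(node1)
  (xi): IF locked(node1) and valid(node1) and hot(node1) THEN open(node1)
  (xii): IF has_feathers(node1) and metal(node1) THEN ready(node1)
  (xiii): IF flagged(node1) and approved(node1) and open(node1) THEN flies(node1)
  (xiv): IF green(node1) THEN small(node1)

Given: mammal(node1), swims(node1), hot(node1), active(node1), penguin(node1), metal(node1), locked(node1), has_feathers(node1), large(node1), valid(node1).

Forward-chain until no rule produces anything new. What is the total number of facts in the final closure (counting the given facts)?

[1] (ii) [IF active(node1) and valid(node1) THEN stale(node1)]; (iv) [IF mammal(node1) and active(node1) THEN wooden(node1)]; (viii) [IF hot(node1) THEN cold(node1)]; (x) [IF mammal(node1) and penguin(node1) and valid(node1) THEN blue(node1)]; (xi) [IF locked(node1) and valid(node1) and hot(node1) THEN open(node1)]; (xii) [IF has_feathers(node1) and metal(node1) THEN ready(node1)]. ⇒ new: stale(node1), wooden(node1), cold(node1), blue(node1), open(node1), ready(node1).
[2] (i) [IF ready(node1) and blue(node1) THEN green(node1)]; (iii) [IF stale(node1) THEN bird(node1)]. ⇒ new: green(node1), bird(node1).
[3] (v) [IF bird(node1) and locked(node1) THEN approved(node1)]; (xiv) [IF green(node1) THEN small(node1)]. ⇒ new: approved(node1), small(node1).
[4] (ix) [IF small(node1) and active(node1) and hot(node1) THEN visible(node1)]. ⇒ new: visible(node1).
[5] (vi) [IF visible(node1) and large(node1) THEN flagged(node1)]. ⇒ new: flagged(node1).
[6] (xiii) [IF flagged(node1) and approved(node1) and open(node1) THEN flies(node1)]. ⇒ new: flies(node1).
Closure: {active(node1), approved(node1), bird(node1), blue(node1), cold(node1), flagged(node1), flies(node1), green(node1), has_feathers(node1), hot(node1), large(node1), locked(node1), mammal(node1), metal(node1), open(node1), penguin(node1), ready(node1), small(node1), stale(node1), swims(node1), valid(node1), visible(node1), wooden(node1)} — 23 facts.

23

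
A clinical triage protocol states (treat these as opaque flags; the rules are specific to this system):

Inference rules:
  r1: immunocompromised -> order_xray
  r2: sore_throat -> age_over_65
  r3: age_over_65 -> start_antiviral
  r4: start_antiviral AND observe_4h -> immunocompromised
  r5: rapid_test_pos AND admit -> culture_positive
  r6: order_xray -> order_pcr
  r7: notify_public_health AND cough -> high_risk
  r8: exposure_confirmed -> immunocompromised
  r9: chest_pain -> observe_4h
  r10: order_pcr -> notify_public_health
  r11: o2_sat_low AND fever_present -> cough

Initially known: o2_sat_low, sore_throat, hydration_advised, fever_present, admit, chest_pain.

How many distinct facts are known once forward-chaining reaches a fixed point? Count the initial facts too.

Round 1 fires r2, r9, r11, giving age_over_65, observe_4h, cough.
Round 2 fires r3, giving start_antiviral.
Round 3 fires r4, giving immunocompromised.
Round 4 fires r1, giving order_xray.
Round 5 fires r6, giving order_pcr.
Round 6 fires r10, giving notify_public_health.
Round 7 fires r7, giving high_risk.
Closure: {admit, age_over_65, chest_pain, cough, fever_present, high_risk, hydration_advised, immunocompromised, notify_public_health, o2_sat_low, observe_4h, order_pcr, order_xray, sore_throat, start_antiviral} — 15 facts.

15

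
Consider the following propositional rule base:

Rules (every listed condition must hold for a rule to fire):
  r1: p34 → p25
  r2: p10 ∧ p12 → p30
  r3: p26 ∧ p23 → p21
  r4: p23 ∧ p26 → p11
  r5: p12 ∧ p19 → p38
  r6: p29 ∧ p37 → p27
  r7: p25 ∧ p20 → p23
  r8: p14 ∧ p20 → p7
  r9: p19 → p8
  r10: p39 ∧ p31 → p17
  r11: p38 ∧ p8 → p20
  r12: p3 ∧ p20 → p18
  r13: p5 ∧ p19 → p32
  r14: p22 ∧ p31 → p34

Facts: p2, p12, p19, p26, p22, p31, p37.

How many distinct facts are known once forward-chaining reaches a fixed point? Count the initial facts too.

Round 1 fires r5, r9, r14, giving p38, p8, p34.
Round 2 fires r1, r11, giving p25, p20.
Round 3 fires r7, giving p23.
Round 4 fires r3, r4, giving p21, p11.
Closure: {p11, p12, p19, p2, p20, p21, p22, p23, p25, p26, p31, p34, p37, p38, p8} — 15 facts.

15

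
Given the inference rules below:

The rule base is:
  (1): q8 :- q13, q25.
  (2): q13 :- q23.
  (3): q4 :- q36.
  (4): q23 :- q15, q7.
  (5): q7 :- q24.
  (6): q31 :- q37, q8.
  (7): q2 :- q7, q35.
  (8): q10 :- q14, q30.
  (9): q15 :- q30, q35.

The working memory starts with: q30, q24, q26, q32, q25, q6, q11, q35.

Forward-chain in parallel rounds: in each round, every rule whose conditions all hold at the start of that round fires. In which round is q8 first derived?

Round 1 fires (5), (9), giving q7, q15.
Round 2 fires (4), (7), giving q23, q2.
Round 3 fires (2), giving q13.
Round 4 fires (1), giving q8.
q8 first appears in round 4.

4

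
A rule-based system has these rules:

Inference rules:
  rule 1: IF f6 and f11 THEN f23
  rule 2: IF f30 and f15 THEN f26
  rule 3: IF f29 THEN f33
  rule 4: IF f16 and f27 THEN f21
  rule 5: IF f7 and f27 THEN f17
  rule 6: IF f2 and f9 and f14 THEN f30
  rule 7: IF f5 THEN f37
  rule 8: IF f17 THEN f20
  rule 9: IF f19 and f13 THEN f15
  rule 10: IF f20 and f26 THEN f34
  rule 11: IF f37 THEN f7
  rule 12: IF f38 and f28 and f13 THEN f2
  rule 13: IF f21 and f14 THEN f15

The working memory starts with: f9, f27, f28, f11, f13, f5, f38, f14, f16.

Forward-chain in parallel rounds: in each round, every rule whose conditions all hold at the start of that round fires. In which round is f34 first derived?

Round 1: rule 4 [IF f16 and f27 THEN f21]; rule 7 [IF f5 THEN f37]; rule 12 [IF f38 and f28 and f13 THEN f2]. Adds f21, f37, f2.
Round 2: rule 6 [IF f2 and f9 and f14 THEN f30]; rule 11 [IF f37 THEN f7]; rule 13 [IF f21 and f14 THEN f15]. Adds f30, f7, f15.
Round 3: rule 2 [IF f30 and f15 THEN f26]; rule 5 [IF f7 and f27 THEN f17]. Adds f26, f17.
Round 4: rule 8 [IF f17 THEN f20]. Adds f20.
Round 5: rule 10 [IF f20 and f26 THEN f34]. Adds f34.
f34 first appears in round 5.

5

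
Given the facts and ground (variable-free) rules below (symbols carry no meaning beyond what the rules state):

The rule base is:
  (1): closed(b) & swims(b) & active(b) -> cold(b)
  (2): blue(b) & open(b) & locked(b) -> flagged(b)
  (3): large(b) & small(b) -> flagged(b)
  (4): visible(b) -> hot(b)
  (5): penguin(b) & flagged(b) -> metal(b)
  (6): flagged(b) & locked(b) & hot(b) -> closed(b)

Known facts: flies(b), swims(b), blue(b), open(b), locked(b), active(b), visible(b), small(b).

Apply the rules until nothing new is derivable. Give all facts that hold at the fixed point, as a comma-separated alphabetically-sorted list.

active(b), blue(b), closed(b), cold(b), flagged(b), flies(b), hot(b), locked(b), open(b), small(b), swims(b), visible(b)

Round 1 — (2), (4), derive flagged(b), hot(b).
Round 2 — (6), derive closed(b).
Round 3 — (1), derive cold(b).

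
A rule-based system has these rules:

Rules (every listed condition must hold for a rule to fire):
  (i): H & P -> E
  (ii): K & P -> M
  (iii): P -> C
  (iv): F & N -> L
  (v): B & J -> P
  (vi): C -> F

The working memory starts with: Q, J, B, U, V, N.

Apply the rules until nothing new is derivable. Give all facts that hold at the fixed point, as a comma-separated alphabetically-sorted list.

[1] (v) [B & J -> P]. ⇒ new: P.
[2] (iii) [P -> C]. ⇒ new: C.
[3] (vi) [C -> F]. ⇒ new: F.
[4] (iv) [F & N -> L]. ⇒ new: L.

B, C, F, J, L, N, P, Q, U, V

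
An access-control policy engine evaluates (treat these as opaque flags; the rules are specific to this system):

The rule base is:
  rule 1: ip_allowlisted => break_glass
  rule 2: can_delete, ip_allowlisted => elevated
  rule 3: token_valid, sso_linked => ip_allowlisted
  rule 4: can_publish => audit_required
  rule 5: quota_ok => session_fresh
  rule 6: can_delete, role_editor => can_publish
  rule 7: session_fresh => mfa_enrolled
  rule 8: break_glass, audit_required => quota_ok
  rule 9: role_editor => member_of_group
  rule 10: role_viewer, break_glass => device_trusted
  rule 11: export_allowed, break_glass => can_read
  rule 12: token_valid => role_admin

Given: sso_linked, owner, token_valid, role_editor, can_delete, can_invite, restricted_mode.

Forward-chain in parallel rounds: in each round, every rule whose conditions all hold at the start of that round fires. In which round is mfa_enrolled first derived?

Round 1 — rule 3, rule 6, rule 9, rule 12, derive ip_allowlisted, can_publish, member_of_group, role_admin.
Round 2 — rule 1, rule 2, rule 4, derive break_glass, elevated, audit_required.
Round 3 — rule 8, derive quota_ok.
Round 4 — rule 5, derive session_fresh.
Round 5 — rule 7, derive mfa_enrolled.
mfa_enrolled first appears in round 5.

5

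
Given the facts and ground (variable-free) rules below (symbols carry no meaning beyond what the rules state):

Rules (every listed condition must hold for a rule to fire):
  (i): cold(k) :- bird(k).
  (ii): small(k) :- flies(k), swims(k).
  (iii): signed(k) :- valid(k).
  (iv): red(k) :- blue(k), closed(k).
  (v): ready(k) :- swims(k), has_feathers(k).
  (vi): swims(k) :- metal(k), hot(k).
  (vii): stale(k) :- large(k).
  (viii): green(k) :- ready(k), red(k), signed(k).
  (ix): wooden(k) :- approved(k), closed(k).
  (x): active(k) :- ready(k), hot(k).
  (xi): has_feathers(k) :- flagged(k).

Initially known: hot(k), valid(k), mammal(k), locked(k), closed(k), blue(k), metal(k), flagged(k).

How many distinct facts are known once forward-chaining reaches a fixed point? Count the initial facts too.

Round 1 fires (iii), (iv), (vi), (xi), giving signed(k), red(k), swims(k), has_feathers(k).
Round 2 fires (v), giving ready(k).
Round 3 fires (viii), (x), giving green(k), active(k).
Closure: {active(k), blue(k), closed(k), flagged(k), green(k), has_feathers(k), hot(k), locked(k), mammal(k), metal(k), ready(k), red(k), signed(k), swims(k), valid(k)} — 15 facts.

15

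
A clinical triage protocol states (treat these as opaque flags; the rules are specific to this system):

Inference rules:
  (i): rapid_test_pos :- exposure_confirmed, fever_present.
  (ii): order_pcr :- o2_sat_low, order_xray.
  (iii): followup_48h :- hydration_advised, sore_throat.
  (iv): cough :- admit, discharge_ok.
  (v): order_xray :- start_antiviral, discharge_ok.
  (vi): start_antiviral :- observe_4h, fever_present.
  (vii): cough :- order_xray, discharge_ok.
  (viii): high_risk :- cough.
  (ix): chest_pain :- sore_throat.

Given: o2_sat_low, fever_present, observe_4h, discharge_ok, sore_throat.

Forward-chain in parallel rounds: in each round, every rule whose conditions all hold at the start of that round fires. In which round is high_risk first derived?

4

Round 1 fires (vi), (ix), giving start_antiviral, chest_pain.
Round 2 fires (v), giving order_xray.
Round 3 fires (ii), (vii), giving order_pcr, cough.
Round 4 fires (viii), giving high_risk.
high_risk first appears in round 4.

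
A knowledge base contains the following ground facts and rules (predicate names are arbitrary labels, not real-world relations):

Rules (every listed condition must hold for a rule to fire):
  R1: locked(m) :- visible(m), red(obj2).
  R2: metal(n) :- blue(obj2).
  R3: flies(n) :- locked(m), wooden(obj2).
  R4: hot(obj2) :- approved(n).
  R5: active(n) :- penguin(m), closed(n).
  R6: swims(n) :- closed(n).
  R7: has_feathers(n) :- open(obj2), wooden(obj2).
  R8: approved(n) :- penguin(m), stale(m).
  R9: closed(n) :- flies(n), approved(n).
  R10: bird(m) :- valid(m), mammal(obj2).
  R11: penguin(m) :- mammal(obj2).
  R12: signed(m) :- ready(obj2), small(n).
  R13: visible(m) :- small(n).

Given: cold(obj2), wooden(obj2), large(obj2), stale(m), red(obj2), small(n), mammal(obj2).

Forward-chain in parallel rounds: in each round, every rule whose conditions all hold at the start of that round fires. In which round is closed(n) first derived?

4

Round 1: R11 [penguin(m) :- mammal(obj2).]; R13 [visible(m) :- small(n).]. New: penguin(m), visible(m).
Round 2: R1 [locked(m) :- visible(m), red(obj2).]; R8 [approved(n) :- penguin(m), stale(m).]. New: locked(m), approved(n).
Round 3: R3 [flies(n) :- locked(m), wooden(obj2).]; R4 [hot(obj2) :- approved(n).]. New: flies(n), hot(obj2).
Round 4: R9 [closed(n) :- flies(n), approved(n).]. New: closed(n).
closed(n) first appears in round 4.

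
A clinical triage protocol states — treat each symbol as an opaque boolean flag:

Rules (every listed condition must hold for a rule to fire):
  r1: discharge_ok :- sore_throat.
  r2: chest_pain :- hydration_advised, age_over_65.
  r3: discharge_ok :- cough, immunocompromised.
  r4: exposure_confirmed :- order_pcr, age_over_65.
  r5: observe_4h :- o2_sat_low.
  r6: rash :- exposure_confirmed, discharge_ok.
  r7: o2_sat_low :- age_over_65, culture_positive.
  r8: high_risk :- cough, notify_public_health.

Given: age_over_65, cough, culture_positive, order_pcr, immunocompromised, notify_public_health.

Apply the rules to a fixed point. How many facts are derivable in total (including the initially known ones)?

Round 1: r3 [discharge_ok :- cough, immunocompromised.]; r4 [exposure_confirmed :- order_pcr, age_over_65.]; r7 [o2_sat_low :- age_over_65, culture_positive.]; r8 [high_risk :- cough, notify_public_health.]. Adds discharge_ok, exposure_confirmed, o2_sat_low, high_risk.
Round 2: r5 [observe_4h :- o2_sat_low.]; r6 [rash :- exposure_confirmed, discharge_ok.]. Adds observe_4h, rash.
Closure: {age_over_65, cough, culture_positive, discharge_ok, exposure_confirmed, high_risk, immunocompromised, notify_public_health, o2_sat_low, observe_4h, order_pcr, rash} — 12 facts.

12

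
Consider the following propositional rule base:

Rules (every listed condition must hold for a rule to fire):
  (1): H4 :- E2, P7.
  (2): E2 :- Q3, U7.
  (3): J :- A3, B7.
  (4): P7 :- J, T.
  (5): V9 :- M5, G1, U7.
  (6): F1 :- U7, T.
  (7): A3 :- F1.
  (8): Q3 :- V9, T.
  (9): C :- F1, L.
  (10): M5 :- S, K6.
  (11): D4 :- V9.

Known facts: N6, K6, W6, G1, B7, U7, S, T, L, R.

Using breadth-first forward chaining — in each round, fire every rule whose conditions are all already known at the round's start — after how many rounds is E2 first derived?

4

Round 1 fires (6), (10), giving F1, M5.
Round 2 fires (5), (7), (9), giving V9, A3, C.
Round 3 fires (3), (8), (11), giving J, Q3, D4.
Round 4 fires (2), (4), giving E2, P7.
E2 first appears in round 4.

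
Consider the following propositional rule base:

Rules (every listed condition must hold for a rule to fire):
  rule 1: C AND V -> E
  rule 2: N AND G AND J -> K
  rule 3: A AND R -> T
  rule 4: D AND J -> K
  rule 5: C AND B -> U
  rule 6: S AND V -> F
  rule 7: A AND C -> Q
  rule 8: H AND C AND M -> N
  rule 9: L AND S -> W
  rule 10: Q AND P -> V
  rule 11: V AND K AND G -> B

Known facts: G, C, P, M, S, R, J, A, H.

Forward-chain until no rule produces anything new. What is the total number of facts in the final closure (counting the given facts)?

18

Round 1: rule 3 [A AND R -> T]; rule 7 [A AND C -> Q]; rule 8 [H AND C AND M -> N]. Adds T, Q, N.
Round 2: rule 2 [N AND G AND J -> K]; rule 10 [Q AND P -> V]. Adds K, V.
Round 3: rule 1 [C AND V -> E]; rule 6 [S AND V -> F]; rule 11 [V AND K AND G -> B]. Adds E, F, B.
Round 4: rule 5 [C AND B -> U]. Adds U.
Closure: {A, B, C, E, F, G, H, J, K, M, N, P, Q, R, S, T, U, V} — 18 facts.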